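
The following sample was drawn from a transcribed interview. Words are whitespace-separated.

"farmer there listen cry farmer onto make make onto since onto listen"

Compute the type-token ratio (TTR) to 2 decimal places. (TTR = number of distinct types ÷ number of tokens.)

N = 12 tokens, V = 7 types.
TTR = V / N = 7 / 12 = 0.58

0.58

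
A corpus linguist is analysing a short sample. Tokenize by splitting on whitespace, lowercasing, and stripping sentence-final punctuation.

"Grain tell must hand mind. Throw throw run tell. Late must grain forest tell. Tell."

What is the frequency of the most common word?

4

Frequencies: tell:4, grain:2, must:2, throw:2, hand:1, mind:1, run:1, late:1, forest:1
Most common: 'tell' with frequency 4.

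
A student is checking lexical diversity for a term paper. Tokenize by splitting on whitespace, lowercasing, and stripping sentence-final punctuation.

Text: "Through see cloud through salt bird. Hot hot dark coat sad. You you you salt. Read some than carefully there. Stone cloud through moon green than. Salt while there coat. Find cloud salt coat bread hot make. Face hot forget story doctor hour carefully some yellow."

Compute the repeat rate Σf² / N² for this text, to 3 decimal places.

0.048

Frequencies: salt:4, hot:4, through:3, cloud:3, coat:3, you:3, some:2, than:2, carefully:2, there:2, see:1, bird:1, dark:1, sad:1, read:1, stone:1, moon:1, green:1, while:1, find:1, … (8 more, each freq 1)
Σf² = 102; N² = 2116
Repeat rate = 102 / 2116 = 0.048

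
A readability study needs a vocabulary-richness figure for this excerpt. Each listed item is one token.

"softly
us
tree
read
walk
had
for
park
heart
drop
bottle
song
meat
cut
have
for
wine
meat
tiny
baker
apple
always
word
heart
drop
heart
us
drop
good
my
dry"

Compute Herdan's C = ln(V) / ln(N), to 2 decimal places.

N = 31, V = 24.
ln(V) = 3.178054, ln(N) = 3.433987
C = 3.178054 / 3.433987 = 0.93

0.93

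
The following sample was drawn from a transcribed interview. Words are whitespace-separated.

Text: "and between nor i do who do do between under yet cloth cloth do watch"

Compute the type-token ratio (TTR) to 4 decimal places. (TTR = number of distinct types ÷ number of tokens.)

0.6667

N = 15 tokens, V = 10 types.
TTR = V / N = 10 / 15 = 0.6667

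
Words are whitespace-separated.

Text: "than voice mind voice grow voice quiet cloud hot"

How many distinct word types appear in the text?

Distinct types: {cloud, grow, hot, mind, quiet, than, voice}
V = 7

7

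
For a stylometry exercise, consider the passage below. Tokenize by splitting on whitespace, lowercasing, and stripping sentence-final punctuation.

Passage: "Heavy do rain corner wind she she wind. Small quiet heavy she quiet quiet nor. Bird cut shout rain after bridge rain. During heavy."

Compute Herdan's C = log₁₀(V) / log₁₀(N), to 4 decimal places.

0.8521

N = 24, V = 15.
log₁₀(V) = 1.176091, log₁₀(N) = 1.380211
C = 1.176091 / 1.380211 = 0.8521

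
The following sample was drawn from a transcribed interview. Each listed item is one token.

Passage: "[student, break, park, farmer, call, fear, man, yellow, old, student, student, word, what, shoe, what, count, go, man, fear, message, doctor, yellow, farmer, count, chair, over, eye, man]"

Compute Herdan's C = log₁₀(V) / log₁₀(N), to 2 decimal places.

N = 28, V = 19.
log₁₀(V) = 1.278754, log₁₀(N) = 1.447158
C = 1.278754 / 1.447158 = 0.88

0.88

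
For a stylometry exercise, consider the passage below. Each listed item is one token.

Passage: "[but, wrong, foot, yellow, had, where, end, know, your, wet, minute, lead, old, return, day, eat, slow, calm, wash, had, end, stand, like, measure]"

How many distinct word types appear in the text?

Distinct types: {but, calm, day, eat, end, foot, had, know, lead, like, measure, minute, old, return, slow, stand, wash, wet, where, wrong, yellow, your}
V = 22

22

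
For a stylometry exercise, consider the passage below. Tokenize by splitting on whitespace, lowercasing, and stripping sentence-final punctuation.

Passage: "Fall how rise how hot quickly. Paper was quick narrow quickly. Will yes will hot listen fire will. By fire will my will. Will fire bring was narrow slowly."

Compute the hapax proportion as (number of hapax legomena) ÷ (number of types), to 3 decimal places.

0.588

Frequencies: will:6, fire:3, how:2, hot:2, quickly:2, was:2, narrow:2, fall:1, rise:1, paper:1, quick:1, yes:1, listen:1, by:1, my:1, bring:1, slowly:1
Hapax count = 10; type count = 17.
Ratio = 10 / 17 = 0.588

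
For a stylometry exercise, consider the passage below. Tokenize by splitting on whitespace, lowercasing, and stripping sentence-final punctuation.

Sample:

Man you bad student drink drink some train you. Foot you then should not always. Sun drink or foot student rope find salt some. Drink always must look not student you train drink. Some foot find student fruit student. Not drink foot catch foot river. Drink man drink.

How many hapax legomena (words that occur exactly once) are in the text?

Frequencies: drink:8, student:5, foot:5, you:4, some:3, not:3, man:2, train:2, always:2, find:2, bad:1, then:1, should:1, sun:1, or:1, rope:1, salt:1, must:1, look:1, fruit:1, … (2 more, each freq 1)
Hapax (freq=1): bad, catch, fruit, look, must, or, river, rope, salt, should, sun, then

12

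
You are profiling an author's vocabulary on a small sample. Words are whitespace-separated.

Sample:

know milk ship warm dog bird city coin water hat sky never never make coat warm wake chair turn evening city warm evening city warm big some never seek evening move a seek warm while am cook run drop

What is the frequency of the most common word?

Frequencies: warm:5, city:3, never:3, evening:3, seek:2, know:1, milk:1, ship:1, dog:1, bird:1, coin:1, water:1, hat:1, sky:1, make:1, coat:1, wake:1, chair:1, turn:1, big:1, … (8 more, each freq 1)
Most common: 'warm' with frequency 5.

5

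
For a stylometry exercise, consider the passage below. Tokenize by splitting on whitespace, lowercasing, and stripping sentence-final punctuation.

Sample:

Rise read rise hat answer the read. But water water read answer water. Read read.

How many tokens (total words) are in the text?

15

Tokens: rise, read, rise, hat, answer, the, read, but, water, water, read, answer, water, read, read
N = 15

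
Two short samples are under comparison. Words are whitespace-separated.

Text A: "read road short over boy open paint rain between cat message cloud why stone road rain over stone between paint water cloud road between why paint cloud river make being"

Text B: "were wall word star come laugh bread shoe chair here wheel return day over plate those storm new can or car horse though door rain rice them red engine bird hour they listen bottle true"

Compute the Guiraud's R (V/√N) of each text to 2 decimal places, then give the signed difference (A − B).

-2.63

A: V=18, N=30, R=3.29
B: V=35, N=35, R=5.92
Difference = 3.29 − 5.92 = -2.63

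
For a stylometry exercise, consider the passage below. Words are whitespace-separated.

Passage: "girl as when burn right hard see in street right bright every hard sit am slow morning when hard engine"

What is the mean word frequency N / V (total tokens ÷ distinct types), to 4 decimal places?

N = 20 tokens, V = 16 types.
Mean frequency = N / V = 20 / 16 = 1.2500

1.2500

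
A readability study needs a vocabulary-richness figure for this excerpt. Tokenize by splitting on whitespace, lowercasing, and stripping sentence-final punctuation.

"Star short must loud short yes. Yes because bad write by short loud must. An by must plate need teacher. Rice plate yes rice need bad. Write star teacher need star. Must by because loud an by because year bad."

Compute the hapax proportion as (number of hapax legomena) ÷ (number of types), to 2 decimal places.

Frequencies: must:4, by:4, star:3, short:3, loud:3, yes:3, because:3, bad:3, need:3, write:2, an:2, plate:2, teacher:2, rice:2, year:1
Hapax count = 1; type count = 15.
Ratio = 1 / 15 = 0.07

0.07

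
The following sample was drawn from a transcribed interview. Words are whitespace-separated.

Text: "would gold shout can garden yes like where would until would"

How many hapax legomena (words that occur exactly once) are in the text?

Frequencies: would:3, gold:1, shout:1, can:1, garden:1, yes:1, like:1, where:1, until:1
Hapax (freq=1): can, garden, gold, like, shout, until, where, yes

8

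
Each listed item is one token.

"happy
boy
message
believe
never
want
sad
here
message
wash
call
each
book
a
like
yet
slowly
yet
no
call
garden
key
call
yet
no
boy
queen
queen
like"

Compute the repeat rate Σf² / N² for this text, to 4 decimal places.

0.0606

Frequencies: call:3, yet:3, boy:2, message:2, like:2, no:2, queen:2, happy:1, believe:1, never:1, want:1, sad:1, here:1, wash:1, each:1, book:1, a:1, slowly:1, garden:1, key:1
Σf² = 51; N² = 841
Repeat rate = 51 / 841 = 0.0606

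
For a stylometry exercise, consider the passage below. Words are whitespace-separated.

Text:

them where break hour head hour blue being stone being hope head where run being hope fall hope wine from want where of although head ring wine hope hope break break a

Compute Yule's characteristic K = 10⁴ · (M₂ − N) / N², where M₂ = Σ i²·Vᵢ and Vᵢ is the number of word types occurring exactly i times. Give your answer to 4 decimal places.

Frequencies: hope:5, where:3, break:3, head:3, being:3, hour:2, wine:2, them:1, blue:1, stone:1, run:1, fall:1, from:1, want:1, of:1, although:1, ring:1, a:1
N = 32. Frequency spectrum: V_1=11, V_2=2, V_3=4, V_5=1
M₂ = 1²·11 + 2²·2 + 3²·4 + 5²·1 = 80
K = 10000 × (80 − 32) / 32² = 468.7500

468.7500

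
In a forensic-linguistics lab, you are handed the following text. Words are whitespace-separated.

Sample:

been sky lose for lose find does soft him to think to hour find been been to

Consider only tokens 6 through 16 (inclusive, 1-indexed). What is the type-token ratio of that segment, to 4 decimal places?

Segment tokens 6–16: find, does, soft, him, to, think, to, hour, find, been, been
Segment N = 11, segment V = 8.
TTR = 8 / 11 = 0.7273

0.7273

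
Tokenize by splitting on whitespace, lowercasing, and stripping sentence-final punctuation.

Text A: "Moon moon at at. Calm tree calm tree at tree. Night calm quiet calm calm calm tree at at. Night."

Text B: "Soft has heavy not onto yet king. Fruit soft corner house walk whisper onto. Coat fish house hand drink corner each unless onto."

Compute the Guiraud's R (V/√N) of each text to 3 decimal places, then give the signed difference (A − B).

-2.411

A: V=6, N=20, R=1.342
B: V=18, N=23, R=3.753
Difference = 1.342 − 3.753 = -2.411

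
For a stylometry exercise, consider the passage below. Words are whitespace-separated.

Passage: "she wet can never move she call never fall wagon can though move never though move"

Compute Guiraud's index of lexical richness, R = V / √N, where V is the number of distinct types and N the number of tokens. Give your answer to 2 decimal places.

2.25

N = 16, V = 9.
√N = 4.000000
R = 9 / 4.000000 = 2.25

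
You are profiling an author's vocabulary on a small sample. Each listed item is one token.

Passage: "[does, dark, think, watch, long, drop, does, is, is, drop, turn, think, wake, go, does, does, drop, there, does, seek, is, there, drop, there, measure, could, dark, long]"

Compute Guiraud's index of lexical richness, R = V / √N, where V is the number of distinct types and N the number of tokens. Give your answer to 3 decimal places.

N = 28, V = 14.
√N = 5.291503
R = 14 / 5.291503 = 2.646

2.646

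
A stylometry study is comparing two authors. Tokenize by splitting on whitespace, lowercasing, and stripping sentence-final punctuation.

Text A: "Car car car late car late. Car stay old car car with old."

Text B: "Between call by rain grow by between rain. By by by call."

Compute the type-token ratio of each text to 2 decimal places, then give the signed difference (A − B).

TTR(A) = 5/13 = 0.38
TTR(B) = 5/12 = 0.42
Difference = 0.38 − 0.42 = -0.04

-0.04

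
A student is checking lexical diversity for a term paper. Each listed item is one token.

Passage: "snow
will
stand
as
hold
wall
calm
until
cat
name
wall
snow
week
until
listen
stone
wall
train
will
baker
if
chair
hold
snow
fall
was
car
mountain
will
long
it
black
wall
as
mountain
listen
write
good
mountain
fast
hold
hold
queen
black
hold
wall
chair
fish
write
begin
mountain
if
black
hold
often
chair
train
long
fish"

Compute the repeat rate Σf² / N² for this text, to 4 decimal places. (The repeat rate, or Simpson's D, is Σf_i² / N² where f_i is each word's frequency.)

Frequencies: hold:6, wall:5, mountain:4, snow:3, will:3, chair:3, black:3, as:2, until:2, listen:2, train:2, if:2, long:2, write:2, fish:2, stand:1, calm:1, cat:1, name:1, week:1, … (11 more, each freq 1)
Σf² = 161; N² = 3481
Repeat rate = 161 / 3481 = 0.0463

0.0463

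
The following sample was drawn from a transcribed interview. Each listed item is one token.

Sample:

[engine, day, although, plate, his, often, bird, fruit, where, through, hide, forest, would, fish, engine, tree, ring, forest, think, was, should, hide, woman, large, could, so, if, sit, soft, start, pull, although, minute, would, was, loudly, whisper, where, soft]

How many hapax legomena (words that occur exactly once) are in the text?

23

Frequencies: engine:2, although:2, where:2, hide:2, forest:2, would:2, was:2, soft:2, day:1, plate:1, his:1, often:1, bird:1, fruit:1, through:1, fish:1, tree:1, ring:1, think:1, should:1, … (11 more, each freq 1)
Hapax (freq=1): bird, could, day, fish, fruit, his, if, large, loudly, minute, often, plate, pull, ring, should, sit, so, start, think, through, tree, whisper, woman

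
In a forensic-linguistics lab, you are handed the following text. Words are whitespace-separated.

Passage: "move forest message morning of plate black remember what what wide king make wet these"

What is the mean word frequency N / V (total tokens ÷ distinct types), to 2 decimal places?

1.07

N = 15 tokens, V = 14 types.
Mean frequency = N / V = 15 / 14 = 1.07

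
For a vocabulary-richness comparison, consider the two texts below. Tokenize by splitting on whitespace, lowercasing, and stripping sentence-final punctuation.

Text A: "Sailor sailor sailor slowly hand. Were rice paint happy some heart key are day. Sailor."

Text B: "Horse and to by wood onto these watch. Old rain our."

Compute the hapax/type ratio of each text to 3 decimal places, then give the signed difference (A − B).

-0.083

A: hapax=11, V=12, ratio=0.917
B: hapax=11, V=11, ratio=1.000
Difference = 0.917 − 1.000 = -0.083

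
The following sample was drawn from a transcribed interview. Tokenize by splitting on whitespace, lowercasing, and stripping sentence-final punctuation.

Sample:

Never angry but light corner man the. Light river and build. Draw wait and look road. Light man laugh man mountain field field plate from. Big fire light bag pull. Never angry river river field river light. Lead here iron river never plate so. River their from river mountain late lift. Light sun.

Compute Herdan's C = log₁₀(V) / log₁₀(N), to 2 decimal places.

0.86

N = 53, V = 31.
log₁₀(V) = 1.491362, log₁₀(N) = 1.724276
C = 1.491362 / 1.724276 = 0.86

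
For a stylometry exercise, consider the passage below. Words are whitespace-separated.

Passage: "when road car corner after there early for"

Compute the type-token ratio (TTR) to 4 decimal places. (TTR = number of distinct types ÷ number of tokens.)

N = 8 tokens, V = 8 types.
TTR = V / N = 8 / 8 = 1.0000

1.0000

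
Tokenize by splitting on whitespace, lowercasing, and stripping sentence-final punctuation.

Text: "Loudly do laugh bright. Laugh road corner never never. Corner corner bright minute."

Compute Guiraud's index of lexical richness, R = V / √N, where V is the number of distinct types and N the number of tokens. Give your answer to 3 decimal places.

N = 13, V = 8.
√N = 3.605551
R = 8 / 3.605551 = 2.219

2.219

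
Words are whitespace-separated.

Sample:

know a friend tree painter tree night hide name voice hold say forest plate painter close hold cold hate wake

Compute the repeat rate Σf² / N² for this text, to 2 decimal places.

Frequencies: tree:2, painter:2, hold:2, know:1, a:1, friend:1, night:1, hide:1, name:1, voice:1, say:1, forest:1, plate:1, close:1, cold:1, hate:1, wake:1
Σf² = 26; N² = 400
Repeat rate = 26 / 400 = 0.07

0.07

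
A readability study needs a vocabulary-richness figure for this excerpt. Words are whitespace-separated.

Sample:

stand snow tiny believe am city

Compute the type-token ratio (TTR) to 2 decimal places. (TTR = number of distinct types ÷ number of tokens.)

1.00

N = 6 tokens, V = 6 types.
TTR = V / N = 6 / 6 = 1.00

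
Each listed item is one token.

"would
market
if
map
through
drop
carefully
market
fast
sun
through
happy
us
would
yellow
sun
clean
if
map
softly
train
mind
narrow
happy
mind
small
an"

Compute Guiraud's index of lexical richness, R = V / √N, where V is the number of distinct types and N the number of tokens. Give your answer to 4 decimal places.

N = 27, V = 19.
√N = 5.196152
R = 19 / 5.196152 = 3.6566

3.6566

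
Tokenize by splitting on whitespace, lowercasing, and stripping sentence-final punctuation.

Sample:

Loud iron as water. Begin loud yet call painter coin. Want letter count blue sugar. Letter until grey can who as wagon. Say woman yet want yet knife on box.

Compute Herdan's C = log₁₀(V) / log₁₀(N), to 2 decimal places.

N = 30, V = 24.
log₁₀(V) = 1.380211, log₁₀(N) = 1.477121
C = 1.380211 / 1.477121 = 0.93

0.93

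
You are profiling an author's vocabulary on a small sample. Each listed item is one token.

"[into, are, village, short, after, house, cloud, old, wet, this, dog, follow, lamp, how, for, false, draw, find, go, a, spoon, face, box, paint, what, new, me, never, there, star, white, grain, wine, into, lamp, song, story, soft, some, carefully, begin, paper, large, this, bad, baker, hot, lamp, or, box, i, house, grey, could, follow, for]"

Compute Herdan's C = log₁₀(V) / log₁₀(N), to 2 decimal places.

0.96

N = 56, V = 48.
log₁₀(V) = 1.681241, log₁₀(N) = 1.748188
C = 1.681241 / 1.748188 = 0.96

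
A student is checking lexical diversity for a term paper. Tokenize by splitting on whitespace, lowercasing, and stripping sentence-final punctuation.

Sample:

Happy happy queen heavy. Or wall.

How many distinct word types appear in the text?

Distinct types: {happy, heavy, or, queen, wall}
V = 5

5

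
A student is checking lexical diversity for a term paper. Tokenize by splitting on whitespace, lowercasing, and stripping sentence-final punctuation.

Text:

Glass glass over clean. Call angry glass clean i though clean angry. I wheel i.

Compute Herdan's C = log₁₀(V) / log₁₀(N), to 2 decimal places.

0.77

N = 15, V = 8.
log₁₀(V) = 0.903090, log₁₀(N) = 1.176091
C = 0.903090 / 1.176091 = 0.77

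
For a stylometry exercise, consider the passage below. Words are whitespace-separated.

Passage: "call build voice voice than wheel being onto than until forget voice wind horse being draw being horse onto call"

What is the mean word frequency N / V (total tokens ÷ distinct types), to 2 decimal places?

N = 20 tokens, V = 12 types.
Mean frequency = N / V = 20 / 12 = 1.67

1.67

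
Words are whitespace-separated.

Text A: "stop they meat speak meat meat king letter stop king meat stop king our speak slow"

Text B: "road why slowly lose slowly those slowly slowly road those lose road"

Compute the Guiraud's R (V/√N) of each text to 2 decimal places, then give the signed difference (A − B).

A: V=8, N=16, R=2.00
B: V=5, N=12, R=1.44
Difference = 2.00 − 1.44 = 0.56

0.56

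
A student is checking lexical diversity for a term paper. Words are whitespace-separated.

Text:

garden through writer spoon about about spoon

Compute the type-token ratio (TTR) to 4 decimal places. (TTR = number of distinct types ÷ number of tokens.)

0.7143

N = 7 tokens, V = 5 types.
TTR = V / N = 5 / 7 = 0.7143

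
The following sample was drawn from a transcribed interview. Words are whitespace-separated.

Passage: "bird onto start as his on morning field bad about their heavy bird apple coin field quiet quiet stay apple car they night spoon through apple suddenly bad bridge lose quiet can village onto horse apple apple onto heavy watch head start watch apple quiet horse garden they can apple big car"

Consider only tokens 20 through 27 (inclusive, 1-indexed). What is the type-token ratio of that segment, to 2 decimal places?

Segment tokens 20–27: apple, car, they, night, spoon, through, apple, suddenly
Segment N = 8, segment V = 7.
TTR = 7 / 8 = 0.88

0.88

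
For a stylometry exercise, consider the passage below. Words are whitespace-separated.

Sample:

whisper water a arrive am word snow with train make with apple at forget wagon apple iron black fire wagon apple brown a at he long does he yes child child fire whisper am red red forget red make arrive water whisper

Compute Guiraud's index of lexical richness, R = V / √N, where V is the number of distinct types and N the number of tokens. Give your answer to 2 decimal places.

3.70

N = 42, V = 24.
√N = 6.480741
R = 24 / 6.480741 = 3.70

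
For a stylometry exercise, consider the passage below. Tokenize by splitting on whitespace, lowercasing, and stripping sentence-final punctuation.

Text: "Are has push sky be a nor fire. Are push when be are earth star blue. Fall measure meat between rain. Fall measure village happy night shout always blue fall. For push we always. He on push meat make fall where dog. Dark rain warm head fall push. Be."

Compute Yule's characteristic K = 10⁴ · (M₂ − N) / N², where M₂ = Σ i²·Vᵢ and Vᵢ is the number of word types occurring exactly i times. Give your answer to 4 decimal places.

258.2257

Frequencies: push:5, fall:5, are:3, be:3, blue:2, measure:2, meat:2, rain:2, always:2, has:1, sky:1, a:1, nor:1, fire:1, when:1, earth:1, star:1, between:1, village:1, happy:1, … (12 more, each freq 1)
N = 49. Frequency spectrum: V_1=23, V_2=5, V_3=2, V_5=2
M₂ = 1²·23 + 2²·5 + 3²·2 + 5²·2 = 111
K = 10000 × (111 − 49) / 49² = 258.2257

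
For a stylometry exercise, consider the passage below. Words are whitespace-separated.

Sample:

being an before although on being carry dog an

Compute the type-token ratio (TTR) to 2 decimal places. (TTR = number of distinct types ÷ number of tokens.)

N = 9 tokens, V = 7 types.
TTR = V / N = 7 / 9 = 0.78

0.78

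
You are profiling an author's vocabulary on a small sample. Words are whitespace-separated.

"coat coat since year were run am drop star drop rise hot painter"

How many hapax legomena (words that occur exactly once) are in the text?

9

Frequencies: coat:2, drop:2, since:1, year:1, were:1, run:1, am:1, star:1, rise:1, hot:1, painter:1
Hapax (freq=1): am, hot, painter, rise, run, since, star, were, year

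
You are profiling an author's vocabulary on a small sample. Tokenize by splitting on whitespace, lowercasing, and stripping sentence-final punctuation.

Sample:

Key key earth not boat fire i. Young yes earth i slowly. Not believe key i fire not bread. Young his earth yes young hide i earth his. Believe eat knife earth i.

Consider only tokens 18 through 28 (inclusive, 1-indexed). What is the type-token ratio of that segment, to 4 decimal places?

0.7273

Segment tokens 18–28: not, bread, young, his, earth, yes, young, hide, i, earth, his
Segment N = 11, segment V = 8.
TTR = 8 / 11 = 0.7273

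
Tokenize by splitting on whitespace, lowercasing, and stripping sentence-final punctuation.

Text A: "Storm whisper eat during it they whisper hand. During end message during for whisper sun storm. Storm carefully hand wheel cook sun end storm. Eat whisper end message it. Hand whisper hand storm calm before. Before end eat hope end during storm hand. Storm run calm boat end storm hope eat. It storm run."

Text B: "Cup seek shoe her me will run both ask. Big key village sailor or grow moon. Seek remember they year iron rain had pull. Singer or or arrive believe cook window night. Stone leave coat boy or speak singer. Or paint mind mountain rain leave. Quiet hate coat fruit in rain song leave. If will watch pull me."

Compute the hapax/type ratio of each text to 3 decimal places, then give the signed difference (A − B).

-0.479

A: hapax=6, V=19, ratio=0.316
B: hapax=35, V=44, ratio=0.795
Difference = 0.316 − 0.795 = -0.479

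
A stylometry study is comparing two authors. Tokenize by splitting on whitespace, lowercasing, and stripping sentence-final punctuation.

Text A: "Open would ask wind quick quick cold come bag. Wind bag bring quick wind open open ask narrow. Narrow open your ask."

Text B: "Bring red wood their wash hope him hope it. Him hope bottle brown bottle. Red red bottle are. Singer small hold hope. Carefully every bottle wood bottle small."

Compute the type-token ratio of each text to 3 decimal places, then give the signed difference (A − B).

TTR(A) = 11/22 = 0.500
TTR(B) = 16/28 = 0.571
Difference = 0.500 − 0.571 = -0.071

-0.071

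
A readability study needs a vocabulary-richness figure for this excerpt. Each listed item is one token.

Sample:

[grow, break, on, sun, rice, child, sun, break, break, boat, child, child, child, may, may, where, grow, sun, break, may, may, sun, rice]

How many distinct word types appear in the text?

Distinct types: {boat, break, child, grow, may, on, rice, sun, where}
V = 9

9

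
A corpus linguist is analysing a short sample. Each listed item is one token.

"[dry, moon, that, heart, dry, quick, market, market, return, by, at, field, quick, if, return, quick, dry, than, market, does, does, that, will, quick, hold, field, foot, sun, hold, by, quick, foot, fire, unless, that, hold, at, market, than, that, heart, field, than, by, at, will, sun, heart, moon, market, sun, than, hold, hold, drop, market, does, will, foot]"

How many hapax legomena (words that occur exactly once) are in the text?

4

Frequencies: market:6, quick:5, hold:5, that:4, than:4, dry:3, heart:3, by:3, at:3, field:3, does:3, will:3, foot:3, sun:3, moon:2, return:2, if:1, fire:1, unless:1, drop:1
Hapax (freq=1): drop, fire, if, unless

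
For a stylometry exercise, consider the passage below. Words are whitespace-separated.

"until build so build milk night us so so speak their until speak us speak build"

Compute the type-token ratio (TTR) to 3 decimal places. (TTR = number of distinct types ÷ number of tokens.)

0.500

N = 16 tokens, V = 8 types.
TTR = V / N = 8 / 16 = 0.500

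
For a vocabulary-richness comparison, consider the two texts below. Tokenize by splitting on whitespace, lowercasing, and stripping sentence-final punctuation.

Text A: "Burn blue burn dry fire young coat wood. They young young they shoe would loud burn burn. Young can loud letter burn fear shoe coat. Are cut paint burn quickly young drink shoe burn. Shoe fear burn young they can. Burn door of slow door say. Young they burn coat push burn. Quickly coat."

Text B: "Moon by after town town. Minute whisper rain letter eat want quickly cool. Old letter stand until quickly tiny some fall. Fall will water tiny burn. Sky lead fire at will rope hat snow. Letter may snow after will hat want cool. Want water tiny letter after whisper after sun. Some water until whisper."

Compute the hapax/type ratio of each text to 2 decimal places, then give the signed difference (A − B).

A: hapax=14, V=24, ratio=0.58
B: hapax=15, V=30, ratio=0.50
Difference = 0.58 − 0.50 = 0.08

0.08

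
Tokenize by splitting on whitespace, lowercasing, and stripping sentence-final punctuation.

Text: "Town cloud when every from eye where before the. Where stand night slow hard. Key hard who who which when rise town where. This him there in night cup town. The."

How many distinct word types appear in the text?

Distinct types: {before, cloud, cup, every, eye, from, hard, him, in, key, night, rise, slow, stand, the, there, this, town, when, where, which, who}
V = 22

22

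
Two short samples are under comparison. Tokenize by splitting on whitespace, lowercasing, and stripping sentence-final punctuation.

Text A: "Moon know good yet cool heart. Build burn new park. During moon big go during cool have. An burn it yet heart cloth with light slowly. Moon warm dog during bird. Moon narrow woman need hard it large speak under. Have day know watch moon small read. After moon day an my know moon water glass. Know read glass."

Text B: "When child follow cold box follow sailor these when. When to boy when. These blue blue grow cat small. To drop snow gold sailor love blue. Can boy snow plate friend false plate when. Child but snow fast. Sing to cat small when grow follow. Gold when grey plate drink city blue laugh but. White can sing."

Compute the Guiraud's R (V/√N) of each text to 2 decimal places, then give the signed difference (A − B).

1.11

A: V=38, N=59, R=4.95
B: V=29, N=57, R=3.84
Difference = 4.95 − 3.84 = 1.11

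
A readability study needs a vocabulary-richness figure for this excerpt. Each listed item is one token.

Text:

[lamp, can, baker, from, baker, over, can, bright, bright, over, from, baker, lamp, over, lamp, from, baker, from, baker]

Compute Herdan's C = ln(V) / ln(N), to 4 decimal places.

0.6085

N = 19, V = 6.
ln(V) = 1.791759, ln(N) = 2.944439
C = 1.791759 / 2.944439 = 0.6085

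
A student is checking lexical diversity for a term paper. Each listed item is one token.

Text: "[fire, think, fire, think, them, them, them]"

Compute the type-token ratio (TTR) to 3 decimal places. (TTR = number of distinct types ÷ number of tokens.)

N = 7 tokens, V = 3 types.
TTR = V / N = 3 / 7 = 0.429

0.429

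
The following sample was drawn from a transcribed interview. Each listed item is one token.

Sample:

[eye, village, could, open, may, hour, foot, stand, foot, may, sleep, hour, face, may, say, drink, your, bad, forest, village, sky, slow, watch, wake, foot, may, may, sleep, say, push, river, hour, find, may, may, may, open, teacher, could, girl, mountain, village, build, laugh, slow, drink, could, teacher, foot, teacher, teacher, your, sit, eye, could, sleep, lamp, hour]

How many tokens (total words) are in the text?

Tokens: eye, village, could, open, may, hour, foot, stand, foot, may, sleep, hour, face, may, say, drink, your, bad, forest, village, sky, slow, watch, wake, foot, may, may, sleep, say, push, river, hour, find, may, may, may, open, teacher, could, girl, mountain, village, build, laugh, slow, drink, could, teacher, foot, teacher, teacher, your, sit, eye, could, sleep, lamp, hour
N = 58

58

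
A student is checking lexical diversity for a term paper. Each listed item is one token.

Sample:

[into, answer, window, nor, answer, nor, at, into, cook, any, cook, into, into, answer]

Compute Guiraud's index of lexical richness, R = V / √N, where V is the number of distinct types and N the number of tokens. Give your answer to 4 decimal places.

1.8708

N = 14, V = 7.
√N = 3.741657
R = 7 / 3.741657 = 1.8708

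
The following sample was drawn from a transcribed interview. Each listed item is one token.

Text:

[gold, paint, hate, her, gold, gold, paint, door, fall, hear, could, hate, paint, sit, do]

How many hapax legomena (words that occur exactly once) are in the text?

Frequencies: gold:3, paint:3, hate:2, her:1, door:1, fall:1, hear:1, could:1, sit:1, do:1
Hapax (freq=1): could, do, door, fall, hear, her, sit

7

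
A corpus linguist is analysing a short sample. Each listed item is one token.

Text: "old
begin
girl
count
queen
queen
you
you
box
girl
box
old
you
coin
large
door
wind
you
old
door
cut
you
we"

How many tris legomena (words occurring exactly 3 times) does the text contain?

Frequencies: you:5, old:3, girl:2, queen:2, box:2, door:2, begin:1, count:1, coin:1, large:1, wind:1, cut:1, we:1
Words with frequency 3: old

1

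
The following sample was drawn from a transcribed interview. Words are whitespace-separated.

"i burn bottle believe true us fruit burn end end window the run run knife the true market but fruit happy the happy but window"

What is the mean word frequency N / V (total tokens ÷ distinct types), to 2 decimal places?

N = 25 tokens, V = 15 types.
Mean frequency = N / V = 25 / 15 = 1.67

1.67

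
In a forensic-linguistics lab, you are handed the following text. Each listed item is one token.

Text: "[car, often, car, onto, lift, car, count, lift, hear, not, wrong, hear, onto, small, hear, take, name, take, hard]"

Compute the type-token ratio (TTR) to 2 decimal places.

0.63

N = 19 tokens, V = 12 types.
TTR = V / N = 12 / 19 = 0.63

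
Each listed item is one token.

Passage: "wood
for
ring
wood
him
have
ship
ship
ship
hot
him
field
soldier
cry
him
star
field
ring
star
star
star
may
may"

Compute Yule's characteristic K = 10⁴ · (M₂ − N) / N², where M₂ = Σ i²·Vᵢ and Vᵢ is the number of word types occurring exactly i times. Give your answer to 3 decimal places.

Frequencies: star:4, him:3, ship:3, wood:2, ring:2, field:2, may:2, for:1, have:1, hot:1, soldier:1, cry:1
N = 23. Frequency spectrum: V_1=5, V_2=4, V_3=2, V_4=1
M₂ = 1²·5 + 2²·4 + 3²·2 + 4²·1 = 55
K = 10000 × (55 − 23) / 23² = 604.915

604.915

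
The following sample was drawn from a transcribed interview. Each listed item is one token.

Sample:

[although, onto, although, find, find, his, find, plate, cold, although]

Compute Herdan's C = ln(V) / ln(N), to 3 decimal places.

0.778

N = 10, V = 6.
ln(V) = 1.791759, ln(N) = 2.302585
C = 1.791759 / 2.302585 = 0.778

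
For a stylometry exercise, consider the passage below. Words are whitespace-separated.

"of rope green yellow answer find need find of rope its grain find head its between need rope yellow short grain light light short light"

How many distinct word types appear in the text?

13

Distinct types: {answer, between, find, grain, green, head, its, light, need, of, rope, short, yellow}
V = 13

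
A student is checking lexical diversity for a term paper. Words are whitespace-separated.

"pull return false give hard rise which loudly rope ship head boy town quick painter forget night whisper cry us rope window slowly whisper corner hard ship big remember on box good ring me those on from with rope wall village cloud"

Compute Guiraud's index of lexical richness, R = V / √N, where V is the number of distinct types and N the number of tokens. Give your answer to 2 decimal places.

5.55

N = 42, V = 36.
√N = 6.480741
R = 36 / 6.480741 = 5.55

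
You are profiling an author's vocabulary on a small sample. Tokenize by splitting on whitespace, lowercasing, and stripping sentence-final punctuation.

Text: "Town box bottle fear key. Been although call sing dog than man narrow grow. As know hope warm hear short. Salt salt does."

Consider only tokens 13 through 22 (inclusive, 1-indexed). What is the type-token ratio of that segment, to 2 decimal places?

0.90

Segment tokens 13–22: narrow, grow, as, know, hope, warm, hear, short, salt, salt
Segment N = 10, segment V = 9.
TTR = 9 / 10 = 0.90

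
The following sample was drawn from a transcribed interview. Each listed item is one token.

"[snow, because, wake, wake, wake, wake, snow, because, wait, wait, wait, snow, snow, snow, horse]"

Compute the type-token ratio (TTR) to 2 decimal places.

0.33

N = 15 tokens, V = 5 types.
TTR = V / N = 5 / 15 = 0.33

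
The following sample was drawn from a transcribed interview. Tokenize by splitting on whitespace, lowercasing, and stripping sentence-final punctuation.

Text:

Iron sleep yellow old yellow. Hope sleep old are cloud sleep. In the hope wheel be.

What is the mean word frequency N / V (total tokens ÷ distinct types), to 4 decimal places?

N = 16 tokens, V = 11 types.
Mean frequency = N / V = 16 / 11 = 1.4545

1.4545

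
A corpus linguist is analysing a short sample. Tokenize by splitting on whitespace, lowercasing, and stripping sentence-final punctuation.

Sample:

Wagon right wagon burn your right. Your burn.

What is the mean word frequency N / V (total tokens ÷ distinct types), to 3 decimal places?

N = 8 tokens, V = 4 types.
Mean frequency = N / V = 8 / 4 = 2.000

2.000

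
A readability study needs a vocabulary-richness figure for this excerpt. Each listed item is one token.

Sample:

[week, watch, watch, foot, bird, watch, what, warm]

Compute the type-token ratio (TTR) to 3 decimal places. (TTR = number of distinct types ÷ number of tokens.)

0.750

N = 8 tokens, V = 6 types.
TTR = V / N = 6 / 8 = 0.750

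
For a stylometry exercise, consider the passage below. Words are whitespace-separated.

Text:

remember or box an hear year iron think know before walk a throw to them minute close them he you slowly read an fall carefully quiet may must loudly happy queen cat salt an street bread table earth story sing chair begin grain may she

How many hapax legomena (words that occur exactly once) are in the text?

Frequencies: an:3, them:2, may:2, remember:1, or:1, box:1, hear:1, year:1, iron:1, think:1, know:1, before:1, walk:1, a:1, throw:1, to:1, minute:1, close:1, he:1, you:1, … (21 more, each freq 1)
Hapax (freq=1): a, before, begin, box, bread, carefully, cat, chair, close, earth, fall, grain, happy, he, hear, iron, know, loudly, minute, must, or, queen, quiet, read, remember, salt, she, sing, slowly, story, street, table, think, throw, to, walk, year, you

38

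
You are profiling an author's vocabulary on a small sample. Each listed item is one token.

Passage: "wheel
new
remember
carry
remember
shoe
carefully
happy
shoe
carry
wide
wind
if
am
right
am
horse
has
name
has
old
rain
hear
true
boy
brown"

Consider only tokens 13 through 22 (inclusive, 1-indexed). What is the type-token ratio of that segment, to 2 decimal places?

0.80

Segment tokens 13–22: if, am, right, am, horse, has, name, has, old, rain
Segment N = 10, segment V = 8.
TTR = 8 / 10 = 0.80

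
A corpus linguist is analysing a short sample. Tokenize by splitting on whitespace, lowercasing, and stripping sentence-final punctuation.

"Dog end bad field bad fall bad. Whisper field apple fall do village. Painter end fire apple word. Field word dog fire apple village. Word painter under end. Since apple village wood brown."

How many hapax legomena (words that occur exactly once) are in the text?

Frequencies: apple:4, end:3, bad:3, field:3, village:3, word:3, dog:2, fall:2, painter:2, fire:2, whisper:1, do:1, under:1, since:1, wood:1, brown:1
Hapax (freq=1): brown, do, since, under, whisper, wood

6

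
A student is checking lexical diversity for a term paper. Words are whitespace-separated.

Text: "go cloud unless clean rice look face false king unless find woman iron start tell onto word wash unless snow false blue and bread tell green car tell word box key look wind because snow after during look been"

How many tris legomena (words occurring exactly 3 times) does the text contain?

Frequencies: unless:3, look:3, tell:3, false:2, word:2, snow:2, go:1, cloud:1, clean:1, rice:1, face:1, king:1, find:1, woman:1, iron:1, start:1, onto:1, wash:1, blue:1, and:1, … (10 more, each freq 1)
Words with frequency 3: look, tell, unless

3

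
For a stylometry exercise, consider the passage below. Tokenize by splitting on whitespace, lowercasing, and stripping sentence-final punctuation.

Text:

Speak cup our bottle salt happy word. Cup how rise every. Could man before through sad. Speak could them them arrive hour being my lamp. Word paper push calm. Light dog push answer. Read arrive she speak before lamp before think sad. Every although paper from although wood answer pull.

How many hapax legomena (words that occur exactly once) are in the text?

20

Frequencies: speak:3, before:3, cup:2, word:2, every:2, could:2, sad:2, them:2, arrive:2, lamp:2, paper:2, push:2, answer:2, although:2, our:1, bottle:1, salt:1, happy:1, how:1, rise:1, … (14 more, each freq 1)
Hapax (freq=1): being, bottle, calm, dog, from, happy, hour, how, light, man, my, our, pull, read, rise, salt, she, think, through, wood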